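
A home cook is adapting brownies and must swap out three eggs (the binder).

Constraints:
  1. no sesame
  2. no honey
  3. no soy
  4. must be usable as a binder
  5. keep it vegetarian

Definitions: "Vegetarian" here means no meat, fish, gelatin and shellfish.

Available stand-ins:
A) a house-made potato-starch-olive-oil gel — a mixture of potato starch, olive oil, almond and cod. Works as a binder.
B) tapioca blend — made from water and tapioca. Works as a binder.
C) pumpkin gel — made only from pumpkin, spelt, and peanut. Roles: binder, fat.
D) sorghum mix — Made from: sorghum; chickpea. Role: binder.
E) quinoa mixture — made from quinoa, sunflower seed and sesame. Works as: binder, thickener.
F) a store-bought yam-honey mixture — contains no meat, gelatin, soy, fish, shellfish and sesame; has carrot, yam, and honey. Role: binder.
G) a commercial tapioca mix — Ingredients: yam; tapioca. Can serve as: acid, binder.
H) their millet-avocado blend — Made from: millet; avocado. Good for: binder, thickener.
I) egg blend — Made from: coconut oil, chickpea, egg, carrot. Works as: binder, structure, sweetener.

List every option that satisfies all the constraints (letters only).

A: has cod, so not vegetarian — out
B: nothing on the exclusion list — keep
C: every rule checks out — valid
D: every rule checks out — OK
E: has sesame, so not sesame-free — reject
F: has honey, so not honey-free — no
G: only yam and tapioca; none excluded — valid
H: only millet and avocado; none excluded — keep
I: works as a binder, no soy, vegetarian — valid

B, C, D, G, H, I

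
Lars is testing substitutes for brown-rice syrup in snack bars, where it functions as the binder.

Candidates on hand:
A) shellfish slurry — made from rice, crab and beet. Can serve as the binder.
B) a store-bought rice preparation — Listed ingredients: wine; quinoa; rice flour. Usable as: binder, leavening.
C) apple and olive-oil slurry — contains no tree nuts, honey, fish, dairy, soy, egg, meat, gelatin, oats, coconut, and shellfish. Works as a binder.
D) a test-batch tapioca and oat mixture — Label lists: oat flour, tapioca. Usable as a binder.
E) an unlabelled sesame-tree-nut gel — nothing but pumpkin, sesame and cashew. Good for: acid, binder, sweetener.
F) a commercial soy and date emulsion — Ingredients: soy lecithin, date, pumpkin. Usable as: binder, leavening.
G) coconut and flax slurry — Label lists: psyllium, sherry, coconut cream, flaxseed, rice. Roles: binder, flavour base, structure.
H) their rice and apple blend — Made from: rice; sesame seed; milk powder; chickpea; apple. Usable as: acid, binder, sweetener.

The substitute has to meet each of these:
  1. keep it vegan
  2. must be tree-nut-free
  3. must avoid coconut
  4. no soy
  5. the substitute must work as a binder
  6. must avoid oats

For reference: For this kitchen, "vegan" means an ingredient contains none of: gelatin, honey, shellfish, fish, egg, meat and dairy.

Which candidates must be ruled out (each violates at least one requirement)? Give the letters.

A, D, E, F, G, H

A: has crab, so not vegan — reject
B: no soy, no oats — valid
C: no oats, vegan — keep
D: has oat flour, so not oat-free — reject
E: has cashew, so not tree-nut-free — reject
F: has soy lecithin, so not soy-free — out
G: has coconut cream, so not coconut-free — no
H: has milk powder, so not vegan — out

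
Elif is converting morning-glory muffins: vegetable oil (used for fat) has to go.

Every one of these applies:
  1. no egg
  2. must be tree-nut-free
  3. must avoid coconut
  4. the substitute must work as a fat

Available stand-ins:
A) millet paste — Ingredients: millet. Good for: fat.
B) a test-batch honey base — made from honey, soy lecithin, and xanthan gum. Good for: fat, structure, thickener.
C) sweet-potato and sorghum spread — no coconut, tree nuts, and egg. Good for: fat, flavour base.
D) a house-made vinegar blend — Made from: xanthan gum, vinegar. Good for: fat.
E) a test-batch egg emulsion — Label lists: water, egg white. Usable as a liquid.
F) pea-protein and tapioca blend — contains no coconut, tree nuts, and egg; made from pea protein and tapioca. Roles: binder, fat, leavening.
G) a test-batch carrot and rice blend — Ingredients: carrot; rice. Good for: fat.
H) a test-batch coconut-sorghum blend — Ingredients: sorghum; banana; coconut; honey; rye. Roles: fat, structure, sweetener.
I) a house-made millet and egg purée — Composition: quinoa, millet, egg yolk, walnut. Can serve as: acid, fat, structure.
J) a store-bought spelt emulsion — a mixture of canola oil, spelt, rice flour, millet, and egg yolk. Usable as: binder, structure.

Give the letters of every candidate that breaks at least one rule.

E, H, I, J

A: only millet; none excluded — OK
B: no egg, no tree nuts — keep
C: every rule checks out — keep
D: only xanthan gum and vinegar; none excluded — valid
E: not usable as a fat; has egg white, so not egg-free — no
F: works as a fat, no tree nuts, no egg — valid
G: only rice and carrot; none excluded — keep
H: has coconut, so not coconut-free — out
I: has egg yolk, so not egg-free; has walnut, so not tree-nut-free — reject
J: not usable as a fat; has egg yolk, so not egg-free — out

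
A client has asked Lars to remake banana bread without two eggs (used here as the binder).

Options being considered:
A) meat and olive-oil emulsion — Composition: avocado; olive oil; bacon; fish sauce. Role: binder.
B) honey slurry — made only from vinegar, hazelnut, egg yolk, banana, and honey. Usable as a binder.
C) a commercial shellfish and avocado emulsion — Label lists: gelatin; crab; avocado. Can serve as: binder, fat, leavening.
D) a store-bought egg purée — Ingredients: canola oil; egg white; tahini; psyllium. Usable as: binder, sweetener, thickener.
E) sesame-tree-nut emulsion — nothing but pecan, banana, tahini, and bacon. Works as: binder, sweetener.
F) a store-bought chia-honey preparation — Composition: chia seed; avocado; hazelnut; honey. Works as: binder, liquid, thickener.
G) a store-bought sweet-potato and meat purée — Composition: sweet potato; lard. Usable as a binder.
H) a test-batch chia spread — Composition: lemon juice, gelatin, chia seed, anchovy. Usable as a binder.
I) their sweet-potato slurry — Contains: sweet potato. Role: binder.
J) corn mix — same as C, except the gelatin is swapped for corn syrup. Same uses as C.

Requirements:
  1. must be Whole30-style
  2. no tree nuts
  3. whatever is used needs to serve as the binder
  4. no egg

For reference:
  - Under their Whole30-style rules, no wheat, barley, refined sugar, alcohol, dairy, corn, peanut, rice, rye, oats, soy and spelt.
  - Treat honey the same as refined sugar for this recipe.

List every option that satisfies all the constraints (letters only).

A: works as a binder, no egg, no tree nuts — valid
B: has honey, so not Whole30-style; has egg yolk, so not egg-free (and 1 more) — no
C: nothing on the exclusion list — keep
D: has egg white, so not egg-free — reject
E: has pecan, so not tree-nut-free — reject
F: has honey, so not Whole30-style; has hazelnut, so not tree-nut-free — out
G: only lard and sweet potato; none excluded — keep
H: works as a binder, Whole30-style, no egg — valid
I: no egg, no tree nuts — valid
J: has corn syrup, so not Whole30-style — out

A, C, G, H, I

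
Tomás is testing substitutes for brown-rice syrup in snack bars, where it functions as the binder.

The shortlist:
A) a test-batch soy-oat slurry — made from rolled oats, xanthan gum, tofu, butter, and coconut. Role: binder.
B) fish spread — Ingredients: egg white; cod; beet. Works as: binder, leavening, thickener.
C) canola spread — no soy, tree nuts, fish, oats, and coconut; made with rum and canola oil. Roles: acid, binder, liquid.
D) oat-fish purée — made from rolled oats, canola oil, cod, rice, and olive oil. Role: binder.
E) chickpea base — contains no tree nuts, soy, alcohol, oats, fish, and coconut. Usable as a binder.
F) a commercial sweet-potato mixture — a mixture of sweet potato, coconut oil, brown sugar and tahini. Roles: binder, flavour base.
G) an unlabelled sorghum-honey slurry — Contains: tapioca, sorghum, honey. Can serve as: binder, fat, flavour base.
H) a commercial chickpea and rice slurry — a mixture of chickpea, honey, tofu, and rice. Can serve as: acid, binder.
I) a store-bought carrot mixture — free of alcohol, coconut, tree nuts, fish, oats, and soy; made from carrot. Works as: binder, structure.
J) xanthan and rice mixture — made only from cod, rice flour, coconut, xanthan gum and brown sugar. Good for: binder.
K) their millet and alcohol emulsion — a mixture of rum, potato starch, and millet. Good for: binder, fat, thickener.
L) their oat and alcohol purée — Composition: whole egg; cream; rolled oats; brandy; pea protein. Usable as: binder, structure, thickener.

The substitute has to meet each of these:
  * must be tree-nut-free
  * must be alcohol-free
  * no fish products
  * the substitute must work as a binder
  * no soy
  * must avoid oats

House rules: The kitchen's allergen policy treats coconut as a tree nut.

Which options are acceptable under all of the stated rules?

A: has tofu, so not soy-free; has rolled oats, so not oat-free (and 1 more) — out
B: has cod, so not fish-free — out
C: has rum, so not alcohol-free — reject
D: has cod, so not fish-free; has rolled oats, so not oat-free — reject
E: works as a binder, no oats, no fish — keep
F: has coconut oil, so not tree-nut-free — no
G: works as a binder, no soy, no oats — keep
H: has tofu, so not soy-free — no
I: all constraints satisfied — OK
J: has cod, so not fish-free; has coconut, so not tree-nut-free — reject
K: has rum, so not alcohol-free — out
L: has brandy, so not alcohol-free; has rolled oats, so not oat-free — out

E, G, I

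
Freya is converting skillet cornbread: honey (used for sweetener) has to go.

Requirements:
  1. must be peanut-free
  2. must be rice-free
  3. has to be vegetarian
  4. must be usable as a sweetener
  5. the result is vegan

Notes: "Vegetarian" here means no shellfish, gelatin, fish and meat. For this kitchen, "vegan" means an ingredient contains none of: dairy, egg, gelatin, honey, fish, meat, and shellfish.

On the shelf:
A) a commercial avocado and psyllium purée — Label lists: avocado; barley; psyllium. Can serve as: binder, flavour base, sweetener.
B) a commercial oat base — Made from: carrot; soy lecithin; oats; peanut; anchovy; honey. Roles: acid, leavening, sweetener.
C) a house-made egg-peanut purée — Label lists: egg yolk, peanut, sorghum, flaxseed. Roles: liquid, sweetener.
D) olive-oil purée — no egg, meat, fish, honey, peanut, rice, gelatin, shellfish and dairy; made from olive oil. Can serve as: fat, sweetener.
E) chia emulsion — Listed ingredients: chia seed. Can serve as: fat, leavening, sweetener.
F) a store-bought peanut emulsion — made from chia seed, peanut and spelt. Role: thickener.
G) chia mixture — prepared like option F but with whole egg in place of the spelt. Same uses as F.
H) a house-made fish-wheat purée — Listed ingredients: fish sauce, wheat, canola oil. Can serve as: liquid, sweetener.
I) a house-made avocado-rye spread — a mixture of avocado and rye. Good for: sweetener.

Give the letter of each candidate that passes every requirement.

A: works as a sweetener, no rice, vegetarian — keep
B: has anchovy, so not vegetarian; has anchovy, so not vegan (and 1 more) — no
C: has egg yolk, so not vegan; has peanut, so not peanut-free — no
D: no rice, vegan — valid
E: every rule checks out — keep
F: not usable as a sweetener; has peanut, so not peanut-free — no
G: not usable as a sweetener; has whole egg, so not vegan (and 1 more) — no
H: has fish sauce, so not vegetarian; has fish sauce, so not vegan — reject
I: nothing on the exclusion list — keep

A, D, E, I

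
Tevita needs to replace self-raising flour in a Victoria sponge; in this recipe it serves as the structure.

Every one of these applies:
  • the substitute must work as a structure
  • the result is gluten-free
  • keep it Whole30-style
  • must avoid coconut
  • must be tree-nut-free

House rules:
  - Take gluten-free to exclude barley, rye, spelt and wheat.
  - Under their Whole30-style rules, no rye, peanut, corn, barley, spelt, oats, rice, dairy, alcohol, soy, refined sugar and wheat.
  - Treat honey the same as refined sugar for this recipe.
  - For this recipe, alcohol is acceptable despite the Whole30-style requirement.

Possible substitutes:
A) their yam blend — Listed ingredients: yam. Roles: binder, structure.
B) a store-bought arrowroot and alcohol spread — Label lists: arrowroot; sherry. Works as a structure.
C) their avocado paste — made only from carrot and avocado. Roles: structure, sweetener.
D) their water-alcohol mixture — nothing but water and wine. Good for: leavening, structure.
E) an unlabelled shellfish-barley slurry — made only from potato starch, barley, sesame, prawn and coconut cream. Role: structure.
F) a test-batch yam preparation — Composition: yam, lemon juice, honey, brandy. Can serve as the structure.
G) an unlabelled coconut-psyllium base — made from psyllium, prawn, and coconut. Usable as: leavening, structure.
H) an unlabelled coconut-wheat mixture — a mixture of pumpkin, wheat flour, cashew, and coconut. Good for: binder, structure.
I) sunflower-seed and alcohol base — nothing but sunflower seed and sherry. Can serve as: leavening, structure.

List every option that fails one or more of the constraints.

E, F, G, H

A: gluten-free, no coconut — valid
B: alcohol is permitted under the Whole30-style carve-out; nothing else excluded — valid
C: every rule checks out — valid
D: alcohol is permitted under the Whole30-style carve-out; nothing else excluded — keep
E: has barley, so not gluten-free; has barley, so not Whole30-style (and 1 more) — out
F: has honey, so not Whole30-style — reject
G: has coconut, so not coconut-free — reject
H: has wheat flour, so not gluten-free; has wheat flour, so not Whole30-style (and 2 more) — no
I: alcohol is permitted under the Whole30-style carve-out; nothing else excluded — valid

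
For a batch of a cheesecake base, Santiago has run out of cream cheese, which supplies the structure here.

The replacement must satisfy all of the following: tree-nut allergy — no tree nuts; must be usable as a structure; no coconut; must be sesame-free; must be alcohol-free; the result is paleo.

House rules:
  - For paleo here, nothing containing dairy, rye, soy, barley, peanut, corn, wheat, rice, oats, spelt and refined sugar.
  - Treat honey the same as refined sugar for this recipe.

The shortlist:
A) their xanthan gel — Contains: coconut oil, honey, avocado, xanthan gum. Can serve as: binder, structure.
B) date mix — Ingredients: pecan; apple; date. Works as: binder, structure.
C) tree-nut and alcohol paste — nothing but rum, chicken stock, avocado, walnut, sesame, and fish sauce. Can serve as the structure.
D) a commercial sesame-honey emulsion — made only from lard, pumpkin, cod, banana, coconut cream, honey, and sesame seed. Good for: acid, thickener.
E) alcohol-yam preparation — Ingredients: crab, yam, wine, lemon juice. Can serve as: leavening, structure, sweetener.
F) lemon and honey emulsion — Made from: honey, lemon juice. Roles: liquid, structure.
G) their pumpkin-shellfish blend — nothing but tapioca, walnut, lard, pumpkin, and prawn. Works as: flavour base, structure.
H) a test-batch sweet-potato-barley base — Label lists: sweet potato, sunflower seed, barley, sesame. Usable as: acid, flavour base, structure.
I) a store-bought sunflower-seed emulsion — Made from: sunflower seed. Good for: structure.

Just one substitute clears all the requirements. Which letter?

A: has honey, so not paleo; has coconut oil, so not coconut-free — out
B: has pecan, so not tree-nut-free — no
C: has walnut, so not tree-nut-free; has sesame, so not sesame-free (and 1 more) — reject
D: not usable as a structure; has honey, so not paleo (and 2 more) — out
E: has wine, so not alcohol-free — reject
F: has honey, so not paleo — reject
G: has walnut, so not tree-nut-free — out
H: has barley, so not paleo; has sesame, so not sesame-free — out
I: all constraints satisfied — OK

I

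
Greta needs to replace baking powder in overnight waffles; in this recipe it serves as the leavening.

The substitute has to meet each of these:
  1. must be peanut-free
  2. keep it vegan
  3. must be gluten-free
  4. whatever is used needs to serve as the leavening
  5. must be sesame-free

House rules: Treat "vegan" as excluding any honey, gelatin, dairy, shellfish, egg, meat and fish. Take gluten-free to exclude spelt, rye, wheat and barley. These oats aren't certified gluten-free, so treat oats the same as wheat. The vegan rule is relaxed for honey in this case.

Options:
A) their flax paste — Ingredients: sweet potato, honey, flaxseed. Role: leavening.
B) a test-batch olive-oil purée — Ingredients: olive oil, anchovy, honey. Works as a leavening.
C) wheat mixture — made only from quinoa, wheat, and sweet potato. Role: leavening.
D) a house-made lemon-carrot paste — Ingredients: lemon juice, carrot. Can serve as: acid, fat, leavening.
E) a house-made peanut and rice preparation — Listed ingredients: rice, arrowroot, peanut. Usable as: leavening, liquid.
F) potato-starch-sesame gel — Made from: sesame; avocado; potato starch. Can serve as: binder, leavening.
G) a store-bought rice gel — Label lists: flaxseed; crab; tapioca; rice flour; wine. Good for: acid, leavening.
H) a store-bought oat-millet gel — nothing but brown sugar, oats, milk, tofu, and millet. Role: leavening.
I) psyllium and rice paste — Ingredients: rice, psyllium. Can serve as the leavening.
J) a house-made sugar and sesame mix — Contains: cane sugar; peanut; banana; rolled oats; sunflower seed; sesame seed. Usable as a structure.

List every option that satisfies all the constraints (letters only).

A, D, I

A: honey is permitted under the vegan carve-out; nothing else excluded — valid
B: has anchovy, so not vegan — reject
C: has wheat, so not gluten-free — out
D: only lemon juice and carrot; none excluded — OK
E: has peanut, so not peanut-free — reject
F: has sesame, so not sesame-free — reject
G: has crab, so not vegan — out
H: has milk, so not vegan; has oats, so not gluten-free — out
I: vegan, no sesame — keep
J: not usable as a leavening; has rolled oats, so not gluten-free (and 2 more) — no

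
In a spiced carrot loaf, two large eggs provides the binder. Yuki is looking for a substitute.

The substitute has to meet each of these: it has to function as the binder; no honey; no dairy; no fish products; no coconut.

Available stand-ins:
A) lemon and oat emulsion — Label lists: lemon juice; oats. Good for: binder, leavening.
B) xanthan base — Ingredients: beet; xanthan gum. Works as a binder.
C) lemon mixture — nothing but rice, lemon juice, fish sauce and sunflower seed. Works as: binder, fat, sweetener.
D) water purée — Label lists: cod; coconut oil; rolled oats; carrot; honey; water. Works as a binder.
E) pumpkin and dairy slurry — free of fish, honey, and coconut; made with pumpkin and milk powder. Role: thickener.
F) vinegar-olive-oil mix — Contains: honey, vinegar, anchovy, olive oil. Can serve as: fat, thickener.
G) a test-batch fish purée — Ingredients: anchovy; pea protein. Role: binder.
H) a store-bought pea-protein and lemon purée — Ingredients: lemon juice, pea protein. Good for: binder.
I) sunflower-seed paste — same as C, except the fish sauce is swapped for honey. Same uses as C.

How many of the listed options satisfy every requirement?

A: works as a binder, no fish, no coconut — valid
B: only xanthan gum and beet; none excluded — valid
C: has fish sauce, so not fish-free — reject
D: has cod, so not fish-free; has coconut oil, so not coconut-free (and 1 more) — no
E: not usable as a binder; has milk powder, so not dairy-free — reject
F: not usable as a binder; has anchovy, so not fish-free (and 1 more) — no
G: has anchovy, so not fish-free — no
H: no coconut, no honey — OK
I: has honey, so not honey-free — out

3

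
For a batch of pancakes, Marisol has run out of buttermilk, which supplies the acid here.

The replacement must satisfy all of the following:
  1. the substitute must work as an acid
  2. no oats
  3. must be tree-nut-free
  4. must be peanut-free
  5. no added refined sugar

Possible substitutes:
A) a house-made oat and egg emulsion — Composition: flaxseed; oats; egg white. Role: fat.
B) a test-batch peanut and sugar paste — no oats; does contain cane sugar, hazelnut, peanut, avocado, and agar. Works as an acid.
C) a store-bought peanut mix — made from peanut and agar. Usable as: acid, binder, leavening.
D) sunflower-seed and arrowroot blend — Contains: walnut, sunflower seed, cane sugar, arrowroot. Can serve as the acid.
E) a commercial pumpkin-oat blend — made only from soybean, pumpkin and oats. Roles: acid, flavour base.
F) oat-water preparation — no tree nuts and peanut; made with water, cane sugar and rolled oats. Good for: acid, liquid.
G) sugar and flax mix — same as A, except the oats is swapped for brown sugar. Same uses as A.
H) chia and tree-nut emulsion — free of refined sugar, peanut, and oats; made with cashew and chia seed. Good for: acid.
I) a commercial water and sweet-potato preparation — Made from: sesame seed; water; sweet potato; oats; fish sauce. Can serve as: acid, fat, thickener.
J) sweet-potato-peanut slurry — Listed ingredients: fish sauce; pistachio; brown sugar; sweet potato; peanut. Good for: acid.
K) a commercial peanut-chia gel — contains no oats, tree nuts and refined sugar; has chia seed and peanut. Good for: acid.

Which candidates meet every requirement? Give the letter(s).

none

A: not usable as an acid; has oats, so not oat-free — reject
B: has cane sugar, so not no-added-sugar; has peanut, so not peanut-free (and 1 more) — no
C: has peanut, so not peanut-free — no
D: has cane sugar, so not no-added-sugar; has walnut, so not tree-nut-free — out
E: has oats, so not oat-free — no
F: has rolled oats, so not oat-free; has cane sugar, so not no-added-sugar — out
G: not usable as an acid; has brown sugar, so not no-added-sugar — out
H: has cashew, so not tree-nut-free — no
I: has oats, so not oat-free — out
J: has brown sugar, so not no-added-sugar; has peanut, so not peanut-free (and 1 more) — out
K: has peanut, so not peanut-free — no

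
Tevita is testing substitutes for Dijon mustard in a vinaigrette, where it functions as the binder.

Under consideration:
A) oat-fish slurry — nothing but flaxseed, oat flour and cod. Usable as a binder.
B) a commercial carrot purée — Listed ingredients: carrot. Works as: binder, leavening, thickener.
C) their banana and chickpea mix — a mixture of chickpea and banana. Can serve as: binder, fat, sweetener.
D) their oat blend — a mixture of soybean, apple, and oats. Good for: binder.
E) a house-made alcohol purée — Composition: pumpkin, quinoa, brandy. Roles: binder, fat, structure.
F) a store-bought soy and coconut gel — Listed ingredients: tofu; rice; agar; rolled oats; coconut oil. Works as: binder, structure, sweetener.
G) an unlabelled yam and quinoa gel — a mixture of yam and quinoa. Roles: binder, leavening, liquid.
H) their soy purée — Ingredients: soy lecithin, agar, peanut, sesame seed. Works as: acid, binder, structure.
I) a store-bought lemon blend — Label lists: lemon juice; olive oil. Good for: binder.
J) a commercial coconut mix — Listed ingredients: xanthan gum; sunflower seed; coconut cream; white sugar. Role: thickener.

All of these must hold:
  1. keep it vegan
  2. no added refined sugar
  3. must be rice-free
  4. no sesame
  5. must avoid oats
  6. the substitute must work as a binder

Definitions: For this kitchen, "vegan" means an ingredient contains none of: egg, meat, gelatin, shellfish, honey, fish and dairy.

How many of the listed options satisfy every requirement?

5

A: has cod, so not vegan; has oat flour, so not oat-free — out
B: works as a binder, no refined sugar, no oats — OK
C: every rule checks out — keep
D: has oats, so not oat-free — out
E: only brandy, pumpkin, and quinoa; none excluded — OK
F: has rolled oats, so not oat-free; has rice, so not rice-free — out
G: all constraints satisfied — keep
H: has sesame seed, so not sesame-free — no
I: only lemon juice and olive oil; none excluded — OK
J: not usable as a binder; has white sugar, so not no-added-sugar — reject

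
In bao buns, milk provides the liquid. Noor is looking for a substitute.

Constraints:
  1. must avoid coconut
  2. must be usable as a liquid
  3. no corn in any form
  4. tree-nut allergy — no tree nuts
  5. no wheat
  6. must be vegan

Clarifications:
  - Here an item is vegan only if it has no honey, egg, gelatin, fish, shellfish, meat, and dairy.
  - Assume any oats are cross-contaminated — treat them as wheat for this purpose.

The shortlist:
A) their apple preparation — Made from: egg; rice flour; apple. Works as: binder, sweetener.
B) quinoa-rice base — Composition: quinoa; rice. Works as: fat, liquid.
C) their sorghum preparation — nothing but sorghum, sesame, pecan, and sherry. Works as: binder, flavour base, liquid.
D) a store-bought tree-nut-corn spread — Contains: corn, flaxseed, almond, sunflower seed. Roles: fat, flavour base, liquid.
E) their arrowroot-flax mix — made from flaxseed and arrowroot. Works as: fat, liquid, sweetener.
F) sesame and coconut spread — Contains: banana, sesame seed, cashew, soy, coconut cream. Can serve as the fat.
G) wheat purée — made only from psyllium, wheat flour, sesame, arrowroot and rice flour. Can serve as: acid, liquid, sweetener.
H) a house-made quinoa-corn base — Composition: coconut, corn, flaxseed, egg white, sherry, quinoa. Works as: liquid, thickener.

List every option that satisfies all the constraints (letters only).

A: not usable as a liquid; has egg, so not vegan — no
B: no coconut, wheat-free — keep
C: has pecan, so not tree-nut-free — no
D: has almond, so not tree-nut-free; has corn, so not corn-free — out
E: all constraints satisfied — OK
F: not usable as a liquid; has cashew, so not tree-nut-free (and 1 more) — reject
G: has wheat flour, so not wheat-free — out
H: has egg white, so not vegan; has corn, so not corn-free (and 1 more) — out

B, E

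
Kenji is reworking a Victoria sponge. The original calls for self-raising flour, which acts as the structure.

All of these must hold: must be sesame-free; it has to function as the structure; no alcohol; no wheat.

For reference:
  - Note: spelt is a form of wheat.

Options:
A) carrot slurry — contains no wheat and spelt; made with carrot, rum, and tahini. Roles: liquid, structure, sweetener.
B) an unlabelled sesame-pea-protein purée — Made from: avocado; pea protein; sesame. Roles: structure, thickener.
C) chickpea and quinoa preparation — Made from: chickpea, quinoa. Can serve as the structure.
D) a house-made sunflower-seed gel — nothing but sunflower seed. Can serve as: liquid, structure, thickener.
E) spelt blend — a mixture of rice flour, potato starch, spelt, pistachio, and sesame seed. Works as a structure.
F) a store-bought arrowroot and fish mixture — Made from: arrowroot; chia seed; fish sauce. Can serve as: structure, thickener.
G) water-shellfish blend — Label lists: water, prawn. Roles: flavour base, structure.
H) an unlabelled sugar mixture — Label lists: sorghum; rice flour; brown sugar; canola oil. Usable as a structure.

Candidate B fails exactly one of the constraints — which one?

sesame-free

usable as a structure: satisfied
alcohol-free: satisfied
sesame-free: has sesame — fails
wheat-free: satisfied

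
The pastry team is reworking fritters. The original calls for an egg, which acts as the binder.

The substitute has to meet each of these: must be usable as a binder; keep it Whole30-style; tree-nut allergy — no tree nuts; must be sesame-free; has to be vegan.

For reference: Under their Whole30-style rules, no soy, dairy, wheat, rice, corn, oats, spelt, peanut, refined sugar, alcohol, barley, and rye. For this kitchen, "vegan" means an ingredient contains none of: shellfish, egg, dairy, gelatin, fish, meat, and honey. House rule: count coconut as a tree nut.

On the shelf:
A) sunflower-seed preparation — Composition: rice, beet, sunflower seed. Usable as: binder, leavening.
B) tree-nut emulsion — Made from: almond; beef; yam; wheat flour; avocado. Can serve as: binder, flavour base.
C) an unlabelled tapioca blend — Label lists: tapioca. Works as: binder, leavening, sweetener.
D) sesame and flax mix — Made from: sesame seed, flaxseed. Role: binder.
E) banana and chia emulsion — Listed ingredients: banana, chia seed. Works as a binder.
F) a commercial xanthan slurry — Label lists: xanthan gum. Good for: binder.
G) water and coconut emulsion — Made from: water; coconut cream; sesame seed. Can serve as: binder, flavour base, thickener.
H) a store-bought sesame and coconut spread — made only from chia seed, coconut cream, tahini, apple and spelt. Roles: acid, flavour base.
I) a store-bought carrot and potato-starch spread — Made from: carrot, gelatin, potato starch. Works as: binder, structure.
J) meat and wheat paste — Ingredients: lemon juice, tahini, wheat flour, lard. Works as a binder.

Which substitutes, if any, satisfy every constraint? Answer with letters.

A: has rice, so not Whole30-style — reject
B: has wheat flour, so not Whole30-style; has beef, so not vegan (and 1 more) — reject
C: no sesame, vegan — OK
D: has sesame seed, so not sesame-free — out
E: every rule checks out — valid
F: only xanthan gum; none excluded — OK
G: has sesame seed, so not sesame-free; has coconut cream, so not tree-nut-free — reject
H: not usable as a binder; has spelt, so not Whole30-style (and 2 more) — out
I: has gelatin, so not vegan — out
J: has wheat flour, so not Whole30-style; has lard, so not vegan (and 1 more) — out

C, E, F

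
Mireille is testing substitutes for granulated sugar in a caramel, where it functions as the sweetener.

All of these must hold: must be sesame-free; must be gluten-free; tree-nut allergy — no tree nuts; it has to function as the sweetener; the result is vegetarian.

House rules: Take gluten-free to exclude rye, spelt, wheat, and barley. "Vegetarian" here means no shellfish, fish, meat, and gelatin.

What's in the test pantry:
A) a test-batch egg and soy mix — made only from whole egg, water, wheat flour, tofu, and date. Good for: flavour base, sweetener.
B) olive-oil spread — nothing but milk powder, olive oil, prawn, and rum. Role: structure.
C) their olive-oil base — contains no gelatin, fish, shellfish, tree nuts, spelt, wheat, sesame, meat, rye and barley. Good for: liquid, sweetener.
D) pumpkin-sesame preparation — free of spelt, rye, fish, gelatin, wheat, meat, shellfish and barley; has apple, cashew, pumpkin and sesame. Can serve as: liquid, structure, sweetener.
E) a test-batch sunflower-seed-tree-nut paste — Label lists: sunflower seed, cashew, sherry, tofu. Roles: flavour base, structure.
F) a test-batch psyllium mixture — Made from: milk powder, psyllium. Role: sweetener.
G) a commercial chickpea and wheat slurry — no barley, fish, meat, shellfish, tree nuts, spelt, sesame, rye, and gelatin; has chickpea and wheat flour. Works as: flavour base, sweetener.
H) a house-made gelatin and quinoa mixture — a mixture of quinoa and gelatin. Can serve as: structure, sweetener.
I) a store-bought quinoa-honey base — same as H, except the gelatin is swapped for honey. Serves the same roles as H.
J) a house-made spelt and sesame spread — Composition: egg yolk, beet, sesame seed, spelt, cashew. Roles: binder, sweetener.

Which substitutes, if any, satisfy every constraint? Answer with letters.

A: has wheat flour, so not gluten-free — out
B: not usable as a sweetener; has prawn, so not vegetarian — reject
C: works as a sweetener, vegetarian, no sesame — valid
D: has sesame, so not sesame-free; has cashew, so not tree-nut-free — reject
E: not usable as a sweetener; has cashew, so not tree-nut-free — reject
F: works as a sweetener, no tree nuts, gluten-free — OK
G: has wheat flour, so not gluten-free — no
H: has gelatin, so not vegetarian — no
I: works as a sweetener, no tree nuts, no sesame — OK
J: has spelt, so not gluten-free; has sesame seed, so not sesame-free (and 1 more) — out

C, F, I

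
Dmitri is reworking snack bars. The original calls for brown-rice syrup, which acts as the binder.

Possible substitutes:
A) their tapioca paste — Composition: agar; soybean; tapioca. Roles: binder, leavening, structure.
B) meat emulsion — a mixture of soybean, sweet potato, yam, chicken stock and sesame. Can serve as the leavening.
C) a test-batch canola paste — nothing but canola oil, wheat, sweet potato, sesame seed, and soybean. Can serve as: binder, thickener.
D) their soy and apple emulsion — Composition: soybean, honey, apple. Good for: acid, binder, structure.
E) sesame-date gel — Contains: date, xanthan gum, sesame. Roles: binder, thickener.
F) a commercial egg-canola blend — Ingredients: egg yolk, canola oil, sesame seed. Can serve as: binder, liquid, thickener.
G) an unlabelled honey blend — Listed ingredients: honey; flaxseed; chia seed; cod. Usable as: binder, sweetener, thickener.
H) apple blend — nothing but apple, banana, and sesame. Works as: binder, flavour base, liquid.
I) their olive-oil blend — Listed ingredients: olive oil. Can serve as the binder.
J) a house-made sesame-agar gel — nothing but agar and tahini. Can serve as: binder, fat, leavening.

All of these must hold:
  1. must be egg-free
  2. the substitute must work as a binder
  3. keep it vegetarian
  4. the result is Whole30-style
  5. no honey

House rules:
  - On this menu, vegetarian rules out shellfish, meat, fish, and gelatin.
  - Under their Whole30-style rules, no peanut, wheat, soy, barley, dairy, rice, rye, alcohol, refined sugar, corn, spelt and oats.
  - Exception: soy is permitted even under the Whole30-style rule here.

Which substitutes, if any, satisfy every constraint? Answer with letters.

A: soy is permitted under the Whole30-style carve-out; nothing else excluded — valid
B: not usable as a binder; has chicken stock, so not vegetarian — no
C: has wheat, so not Whole30-style — no
D: has honey, so not honey-free — no
E: Whole30-style, no egg — OK
F: has egg yolk, so not egg-free — no
G: has cod, so not vegetarian; has honey, so not honey-free — reject
H: vegetarian, Whole30-style — OK
I: every rule checks out — keep
J: works as a binder, vegetarian, no egg — valid

A, E, H, I, J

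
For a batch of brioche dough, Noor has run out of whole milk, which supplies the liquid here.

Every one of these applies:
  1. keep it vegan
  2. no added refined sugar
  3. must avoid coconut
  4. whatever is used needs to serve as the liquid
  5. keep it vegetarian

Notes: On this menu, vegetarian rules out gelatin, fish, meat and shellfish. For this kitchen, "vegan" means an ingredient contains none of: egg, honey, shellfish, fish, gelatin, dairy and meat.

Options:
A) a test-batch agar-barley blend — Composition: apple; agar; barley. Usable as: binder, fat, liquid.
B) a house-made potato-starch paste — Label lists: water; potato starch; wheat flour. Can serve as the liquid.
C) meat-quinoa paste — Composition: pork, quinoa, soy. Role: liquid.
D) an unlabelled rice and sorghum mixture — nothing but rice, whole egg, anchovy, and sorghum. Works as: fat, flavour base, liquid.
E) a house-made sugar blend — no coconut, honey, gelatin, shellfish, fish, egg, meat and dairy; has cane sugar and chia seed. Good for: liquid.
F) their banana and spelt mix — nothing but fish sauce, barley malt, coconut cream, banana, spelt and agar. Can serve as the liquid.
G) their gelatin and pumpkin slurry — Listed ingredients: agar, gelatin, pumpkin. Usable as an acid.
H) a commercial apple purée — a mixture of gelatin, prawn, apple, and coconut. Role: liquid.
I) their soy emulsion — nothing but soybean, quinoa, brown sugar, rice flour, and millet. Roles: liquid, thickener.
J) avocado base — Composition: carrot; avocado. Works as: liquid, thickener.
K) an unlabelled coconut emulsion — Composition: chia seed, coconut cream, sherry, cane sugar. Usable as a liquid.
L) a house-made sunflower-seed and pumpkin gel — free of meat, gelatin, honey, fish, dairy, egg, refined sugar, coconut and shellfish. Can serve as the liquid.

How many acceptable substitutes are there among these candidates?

A: nothing on the exclusion list — valid
B: only wheat flour, potato starch and water; none excluded — OK
C: has pork, so not vegetarian; has pork, so not vegan — out
D: has anchovy, so not vegetarian; has whole egg, so not vegan — no
E: has cane sugar, so not no-added-sugar — reject
F: has fish sauce, so not vegetarian; has fish sauce, so not vegan (and 1 more) — no
G: not usable as a liquid; has gelatin, so not vegetarian (and 1 more) — reject
H: has gelatin, so not vegetarian; has gelatin, so not vegan (and 1 more) — out
I: has brown sugar, so not no-added-sugar — no
J: nothing on the exclusion list — OK
K: has cane sugar, so not no-added-sugar; has coconut cream, so not coconut-free — no
L: works as a liquid, no coconut, vegan — valid

4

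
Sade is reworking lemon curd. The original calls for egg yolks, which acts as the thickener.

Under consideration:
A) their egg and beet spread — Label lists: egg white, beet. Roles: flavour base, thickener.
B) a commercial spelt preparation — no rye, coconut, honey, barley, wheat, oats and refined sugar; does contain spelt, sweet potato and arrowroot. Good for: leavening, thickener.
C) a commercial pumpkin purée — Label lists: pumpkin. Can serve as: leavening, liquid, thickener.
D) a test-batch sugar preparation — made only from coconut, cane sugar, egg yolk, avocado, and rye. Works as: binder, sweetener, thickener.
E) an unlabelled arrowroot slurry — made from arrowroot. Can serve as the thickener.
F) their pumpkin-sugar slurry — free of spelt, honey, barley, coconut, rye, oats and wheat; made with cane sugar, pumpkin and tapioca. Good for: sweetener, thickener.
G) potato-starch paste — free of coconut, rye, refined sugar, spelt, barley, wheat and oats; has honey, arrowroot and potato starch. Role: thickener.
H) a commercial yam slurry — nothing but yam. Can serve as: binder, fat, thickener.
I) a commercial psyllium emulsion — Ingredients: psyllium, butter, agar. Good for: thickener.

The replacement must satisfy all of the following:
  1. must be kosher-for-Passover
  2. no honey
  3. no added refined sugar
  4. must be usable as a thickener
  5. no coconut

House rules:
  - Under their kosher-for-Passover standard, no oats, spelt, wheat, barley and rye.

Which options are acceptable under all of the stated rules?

A, C, E, H, I

A: no refined sugar, kosher-for-Passover — keep
B: has spelt, so not kosher-for-Passover — no
C: only pumpkin; none excluded — keep
D: has rye, so not kosher-for-Passover; has coconut, so not coconut-free (and 1 more) — out
E: kosher-for-Passover, no refined sugar — valid
F: has cane sugar, so not no-added-sugar — reject
G: has honey, so not honey-free — no
H: works as a thickener, kosher-for-Passover, no coconut — OK
I: works as a thickener, no refined sugar, kosher-for-Passover — valid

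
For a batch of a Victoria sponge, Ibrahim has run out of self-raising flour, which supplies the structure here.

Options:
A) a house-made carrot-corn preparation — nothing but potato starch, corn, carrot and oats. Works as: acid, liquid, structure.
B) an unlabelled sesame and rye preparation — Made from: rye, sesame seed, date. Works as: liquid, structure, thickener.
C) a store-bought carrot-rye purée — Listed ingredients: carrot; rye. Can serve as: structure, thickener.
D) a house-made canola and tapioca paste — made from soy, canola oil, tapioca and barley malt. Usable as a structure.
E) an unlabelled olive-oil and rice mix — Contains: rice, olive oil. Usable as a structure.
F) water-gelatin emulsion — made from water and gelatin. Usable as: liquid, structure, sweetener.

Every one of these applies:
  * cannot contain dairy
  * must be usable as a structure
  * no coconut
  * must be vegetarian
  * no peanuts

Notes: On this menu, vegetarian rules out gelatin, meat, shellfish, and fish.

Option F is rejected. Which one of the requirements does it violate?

vegetarian

usable as a structure: satisfied
vegetarian: has gelatin — fails
peanut-free: satisfied
dairy-free: satisfied
coconut-free: satisfied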